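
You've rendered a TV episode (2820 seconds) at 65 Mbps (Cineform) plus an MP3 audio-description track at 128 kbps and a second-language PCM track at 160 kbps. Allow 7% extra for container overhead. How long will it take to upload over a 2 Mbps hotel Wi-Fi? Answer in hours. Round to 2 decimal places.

27.36 hours

Audio total: 128 + 160 = 288 kbps = 0.288 Mbps.
Total bitrate: 65.288 Mbps.
File: 65.288 Mbps × 2820 s = 184112.2 Mb.
With 7% container overhead: ×1.07. → 197000.0 Mb.
At 2 Mbps: 197000.0 / 2 = 98500.0 s ≈ 27.4 hours.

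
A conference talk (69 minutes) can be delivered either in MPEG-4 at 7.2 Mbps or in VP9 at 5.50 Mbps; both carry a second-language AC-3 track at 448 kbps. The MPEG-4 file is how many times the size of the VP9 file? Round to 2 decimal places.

69 min = 4140 s
Audio: 448 kbps = 0.448 Mbps.
MPEG-4: 7.648 Mbps × 4140 s = 31662.7 Mb = 3.958 GB.
VP9: 5.948 Mbps × 4140 s = 24624.7 Mb = 3.078 GB.
Ratio: 3.958 / 3.078 = 1.286.

1.29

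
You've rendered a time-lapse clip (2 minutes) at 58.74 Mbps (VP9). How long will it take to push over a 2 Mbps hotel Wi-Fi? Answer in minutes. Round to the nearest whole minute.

59 minutes

2 min = 120 s
File: 58.740 Mbps × 120 s = 7048.8 Mb.
At 2 Mbps: 7048.8 / 2 = 3524.4 s ≈ 58.7 minutes.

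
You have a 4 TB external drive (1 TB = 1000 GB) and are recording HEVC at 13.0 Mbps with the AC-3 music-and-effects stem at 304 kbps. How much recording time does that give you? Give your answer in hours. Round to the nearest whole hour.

Audio: 304 kbps = 0.304 Mbps.
Total bitrate: 13.0 + 0.304 = 13.304 Mbps.
Capacity: 4 TB = 32,000,000 Mb.
Recording time: 32,000,000 / 13.304 = 2,405,292 s ≈ 668 hours.

668 hours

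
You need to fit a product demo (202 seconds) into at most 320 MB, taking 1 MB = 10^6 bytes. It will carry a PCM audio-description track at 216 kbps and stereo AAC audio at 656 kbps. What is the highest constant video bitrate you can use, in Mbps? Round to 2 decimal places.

11.80 Mbps

Budget: 320 MB = 2560.0 Mb.
Total bitrate budget: 2560.0 Mb / 202 s = 12.673 Mbps.
Audio total: 216 + 656 = 872 kbps = 0.872 Mbps.
Video: 12.673 − 0.872 = 11.801 Mbps.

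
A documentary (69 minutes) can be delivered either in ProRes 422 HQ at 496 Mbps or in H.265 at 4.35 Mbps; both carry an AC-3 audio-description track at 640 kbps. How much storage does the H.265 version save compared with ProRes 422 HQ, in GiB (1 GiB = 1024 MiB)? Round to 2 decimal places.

69 min = 4140 s
Audio: 640 kbps = 0.640 Mbps.
ProRes 422 HQ: 496.640 Mbps × 4140 s = 2056089.6 Mb = 239.360 GiB.
H.265: 4.990 Mbps × 4140 s = 20658.6 Mb = 2.405 GiB.
Saving: 239.360 − 2.405 = 236.955 GiB.

236.96 GiB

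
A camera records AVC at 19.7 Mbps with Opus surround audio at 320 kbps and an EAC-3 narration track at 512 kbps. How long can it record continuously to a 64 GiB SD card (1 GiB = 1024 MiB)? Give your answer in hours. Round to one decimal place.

Audio total: 320 + 512 = 832 kbps = 0.832 Mbps.
Total bitrate: 19.7 + 0.832 = 20.532 Mbps.
Capacity: 64 GiB = 549,756 Mb.
Recording time: 549,756 / 20.532 = 26,776 s ≈ 7.44 hours.

7.4 hours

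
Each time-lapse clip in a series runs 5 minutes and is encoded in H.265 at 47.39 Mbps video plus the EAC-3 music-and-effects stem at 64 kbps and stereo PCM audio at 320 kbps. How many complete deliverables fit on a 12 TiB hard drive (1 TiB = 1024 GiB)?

5 min = 300 s
Audio total: 64 + 320 = 384 kbps = 0.384 Mbps.
Total bitrate: 47.774 Mbps.
Per item: 47.774 Mbps × 300 s = 14,332 Mb = 1,792 MB.
Capacity: 12 TiB = 105,553,116 Mb; 7364.75 items → 7364 complete.

7364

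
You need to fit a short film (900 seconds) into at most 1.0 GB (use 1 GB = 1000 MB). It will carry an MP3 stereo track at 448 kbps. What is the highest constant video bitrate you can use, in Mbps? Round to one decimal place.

Budget: 1.0 GB = 8000.0 Mb.
Total bitrate budget: 8000.0 Mb / 900 s = 8.889 Mbps.
Audio: 448 kbps = 0.448 Mbps.
Video: 8.889 − 0.448 = 8.441 Mbps.

8.4 Mbps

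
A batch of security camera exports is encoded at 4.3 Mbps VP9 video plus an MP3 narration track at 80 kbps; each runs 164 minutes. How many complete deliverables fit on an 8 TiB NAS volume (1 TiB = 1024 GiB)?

1632

164 min = 9840 s
Audio: 80 kbps = 0.080 Mbps.
Total bitrate: 4.380 Mbps.
Per item: 4.380 Mbps × 9840 s = 43,099 Mb = 5,387 MB.
Capacity: 8 TiB = 70,368,744 Mb; 1632.72 items → 1632 complete.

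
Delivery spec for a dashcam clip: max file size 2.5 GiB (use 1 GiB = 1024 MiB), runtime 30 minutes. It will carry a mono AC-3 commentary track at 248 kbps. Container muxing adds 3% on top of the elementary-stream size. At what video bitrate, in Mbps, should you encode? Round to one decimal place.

Budget: 2.5 GiB = 21474.8 Mb.
Stream payload after overhead: 21474.8 / 1.03 = 20849.4 Mb.
30 min = 1800 s
Total bitrate budget: 20849.4 Mb / 1800 s = 11.583 Mbps.
Audio: 248 kbps = 0.248 Mbps.
Video: 11.583 − 0.248 = 11.335 Mbps.

11.3 Mbps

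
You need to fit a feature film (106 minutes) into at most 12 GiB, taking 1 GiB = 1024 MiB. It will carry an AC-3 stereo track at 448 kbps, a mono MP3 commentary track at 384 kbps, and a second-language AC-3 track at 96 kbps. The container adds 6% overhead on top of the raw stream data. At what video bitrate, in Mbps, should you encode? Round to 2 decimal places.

Budget: 12 GiB = 103079.2 Mb.
Stream payload after overhead: 103079.2 / 1.06 = 97244.5 Mb.
106 min = 6360 s
Total bitrate budget: 97244.5 Mb / 6360 s = 15.290 Mbps.
Audio total: 448 + 384 + 96 = 928 kbps = 0.928 Mbps.
Video: 15.290 − 0.928 = 14.362 Mbps.

14.36 Mbps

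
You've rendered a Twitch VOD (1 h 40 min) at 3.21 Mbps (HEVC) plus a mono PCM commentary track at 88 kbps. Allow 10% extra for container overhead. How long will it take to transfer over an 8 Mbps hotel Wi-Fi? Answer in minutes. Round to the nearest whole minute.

1 h 40 min = 100 min = 6000 s
Audio: 88 kbps = 0.088 Mbps.
Total bitrate: 3.298 Mbps.
File: 3.298 Mbps × 6000 s = 19788.0 Mb.
With 10% container overhead: ×1.10. → 21766.8 Mb.
At 8 Mbps: 21766.8 / 8 = 2720.8 s ≈ 45.3 minutes.

45 minutes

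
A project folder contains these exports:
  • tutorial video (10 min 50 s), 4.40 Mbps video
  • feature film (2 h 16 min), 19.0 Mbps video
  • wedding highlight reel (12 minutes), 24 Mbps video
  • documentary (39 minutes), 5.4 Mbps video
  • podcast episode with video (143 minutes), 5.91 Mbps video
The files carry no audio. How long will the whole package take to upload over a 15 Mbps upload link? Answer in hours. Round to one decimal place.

tutorial video: 4.400 Mbps × 650 s = 2860.0 Mb
feature film: 19.000 Mbps × 8160 s = 155040.0 Mb
wedding highlight reel: 24.000 Mbps × 720 s = 17280.0 Mb
documentary: 5.400 Mbps × 2340 s = 12636.0 Mb
podcast episode with video: 5.910 Mbps × 8580 s = 50707.8 Mb
Total: 238523.8 Mb = 29815.5 MB.
At 15 Mbps: 238523.8 / 15 = 15902 s ≈ 4.42 hours.

4.4 hours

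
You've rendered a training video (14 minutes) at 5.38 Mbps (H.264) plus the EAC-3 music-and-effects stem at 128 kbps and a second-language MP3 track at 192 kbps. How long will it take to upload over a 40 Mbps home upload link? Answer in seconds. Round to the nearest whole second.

14 min = 840 s
Audio total: 128 + 192 = 320 kbps = 0.320 Mbps.
Total bitrate: 5.700 Mbps.
File: 5.700 Mbps × 840 s = 4788.0 Mb.
At 40 Mbps: 4788.0 / 40 = 119.7 s ≈ 120 seconds.

120 seconds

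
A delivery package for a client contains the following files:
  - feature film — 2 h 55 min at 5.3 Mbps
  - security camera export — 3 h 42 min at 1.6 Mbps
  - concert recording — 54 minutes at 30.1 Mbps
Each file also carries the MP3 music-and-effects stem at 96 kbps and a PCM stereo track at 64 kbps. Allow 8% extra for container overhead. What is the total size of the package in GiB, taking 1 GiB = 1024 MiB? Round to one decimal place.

Audio total: 96 + 64 = 160 kbps = 0.160 Mbps.
feature film: 5.460 Mbps × 10500 s × 1.08 = 61916.4 Mb
security camera export: 1.760 Mbps × 13320 s × 1.08 = 25318.7 Mb
concert recording: 30.260 Mbps × 3240 s × 1.08 = 105885.8 Mb
Total: 193120.8 Mb = 24140.1 MB.
= 22.48 GiB.

22.5 GiB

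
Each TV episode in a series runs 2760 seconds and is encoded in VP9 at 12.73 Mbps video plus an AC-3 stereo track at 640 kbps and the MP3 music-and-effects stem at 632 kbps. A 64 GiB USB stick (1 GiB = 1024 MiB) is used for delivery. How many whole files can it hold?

Audio total: 640 + 632 = 1272 kbps = 1.272 Mbps.
Total bitrate: 14.002 Mbps.
Per item: 14.002 Mbps × 2760 s = 38,646 Mb = 4,831 MB.
Capacity: 64 GiB = 549,756 Mb; 14.23 items → 14 complete.

14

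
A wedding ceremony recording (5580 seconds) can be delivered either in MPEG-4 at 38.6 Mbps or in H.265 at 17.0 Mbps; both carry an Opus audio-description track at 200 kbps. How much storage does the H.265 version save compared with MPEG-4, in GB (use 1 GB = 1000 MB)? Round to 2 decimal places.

Audio: 200 kbps = 0.200 Mbps.
MPEG-4: 38.800 Mbps × 5580 s = 216504.0 Mb = 27.063 GB.
H.265: 17.200 Mbps × 5580 s = 95976.0 Mb = 11.997 GB.
Saving: 27.063 − 11.997 = 15.066 GB.

15.07 GB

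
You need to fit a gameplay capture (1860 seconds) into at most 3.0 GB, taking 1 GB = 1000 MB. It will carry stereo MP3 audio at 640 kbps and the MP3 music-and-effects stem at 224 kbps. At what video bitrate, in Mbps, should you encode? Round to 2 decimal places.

12.04 Mbps

Budget: 3.0 GB = 24000.0 Mb.
Total bitrate budget: 24000.0 Mb / 1860 s = 12.903 Mbps.
Audio total: 640 + 224 = 864 kbps = 0.864 Mbps.
Video: 12.903 − 0.864 = 12.039 Mbps.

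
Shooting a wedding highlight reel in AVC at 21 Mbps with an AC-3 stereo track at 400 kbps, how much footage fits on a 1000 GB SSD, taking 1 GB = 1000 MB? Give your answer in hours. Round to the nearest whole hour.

Audio: 400 kbps = 0.400 Mbps.
Total bitrate: 21 + 0.400 = 21.400 Mbps.
Capacity: 1000 GB = 8,000,000 Mb.
Recording time: 8,000,000 / 21.400 = 373,832 s ≈ 104 hours.

104 hours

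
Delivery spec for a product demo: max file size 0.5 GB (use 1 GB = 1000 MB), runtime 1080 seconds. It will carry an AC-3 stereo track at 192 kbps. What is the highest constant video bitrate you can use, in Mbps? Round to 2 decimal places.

Budget: 0.5 GB = 4000.0 Mb.
Total bitrate budget: 4000.0 Mb / 1080 s = 3.704 Mbps.
Audio: 192 kbps = 0.192 Mbps.
Video: 3.704 − 0.192 = 3.512 Mbps.

3.51 Mbps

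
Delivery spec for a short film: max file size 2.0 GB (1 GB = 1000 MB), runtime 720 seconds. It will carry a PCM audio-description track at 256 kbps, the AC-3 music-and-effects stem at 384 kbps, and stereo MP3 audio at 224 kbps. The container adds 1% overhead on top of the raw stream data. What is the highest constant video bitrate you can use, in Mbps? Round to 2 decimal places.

21.14 Mbps

Budget: 2.0 GB = 16000.0 Mb.
Stream payload after overhead: 16000.0 / 1.01 = 15841.6 Mb.
Total bitrate budget: 15841.6 Mb / 720 s = 22.002 Mbps.
Audio total: 256 + 384 + 224 = 864 kbps = 0.864 Mbps.
Video: 22.002 − 0.864 = 21.138 Mbps.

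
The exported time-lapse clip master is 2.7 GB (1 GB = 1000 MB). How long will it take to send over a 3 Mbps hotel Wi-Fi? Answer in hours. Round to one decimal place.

File: 2.7 GB = 21600.0 Mb.
At 3 Mbps: 21600.0 / 3 = 7200.0 s ≈ 2 hours.

2.0 hours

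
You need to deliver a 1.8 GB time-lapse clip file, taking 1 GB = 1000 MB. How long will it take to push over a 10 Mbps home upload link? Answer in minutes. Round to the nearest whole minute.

24 minutes

File: 1.8 GB = 14400.0 Mb.
At 10 Mbps: 14400.0 / 10 = 1440.0 s ≈ 24 minutes.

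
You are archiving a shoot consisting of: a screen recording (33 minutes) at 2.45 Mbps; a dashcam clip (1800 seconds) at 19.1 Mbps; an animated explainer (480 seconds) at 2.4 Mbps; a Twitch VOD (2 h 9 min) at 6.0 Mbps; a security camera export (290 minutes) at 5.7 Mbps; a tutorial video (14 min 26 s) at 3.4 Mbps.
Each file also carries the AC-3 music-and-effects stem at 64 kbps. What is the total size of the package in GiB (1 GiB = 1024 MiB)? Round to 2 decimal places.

22.22 GiB

Audio: 64 kbps = 0.064 Mbps.
screen recording: 2.514 Mbps × 1980 s = 4977.7 Mb
dashcam clip: 19.164 Mbps × 1800 s = 34495.2 Mb
animated explainer: 2.464 Mbps × 480 s = 1182.7 Mb
Twitch VOD: 6.064 Mbps × 7740 s = 46935.4 Mb
security camera export: 5.764 Mbps × 17400 s = 100293.6 Mb
tutorial video: 3.464 Mbps × 866 s = 2999.8 Mb
Total: 190884.4 Mb = 23860.6 MB.
= 22.22 GiB.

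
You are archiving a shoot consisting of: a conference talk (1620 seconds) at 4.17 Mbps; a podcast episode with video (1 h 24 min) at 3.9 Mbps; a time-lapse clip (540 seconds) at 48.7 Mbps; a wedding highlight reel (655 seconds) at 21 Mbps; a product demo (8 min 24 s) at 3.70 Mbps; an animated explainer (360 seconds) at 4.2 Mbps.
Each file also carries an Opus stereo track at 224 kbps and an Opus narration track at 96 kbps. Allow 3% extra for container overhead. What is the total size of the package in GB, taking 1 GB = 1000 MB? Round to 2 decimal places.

9.35 GB

Audio total: 224 + 96 = 320 kbps = 0.320 Mbps.
conference talk: 4.490 Mbps × 1620 s × 1.03 = 7492.0 Mb
podcast episode with video: 4.220 Mbps × 5040 s × 1.03 = 21906.9 Mb
time-lapse clip: 49.020 Mbps × 540 s × 1.03 = 27264.9 Mb
wedding highlight reel: 21.320 Mbps × 655 s × 1.03 = 14383.5 Mb
product demo: 4.020 Mbps × 504 s × 1.03 = 2086.9 Mb
animated explainer: 4.520 Mbps × 360 s × 1.03 = 1676.0 Mb
Total: 74810.2 Mb = 9351.3 MB.
= 9.351 GB.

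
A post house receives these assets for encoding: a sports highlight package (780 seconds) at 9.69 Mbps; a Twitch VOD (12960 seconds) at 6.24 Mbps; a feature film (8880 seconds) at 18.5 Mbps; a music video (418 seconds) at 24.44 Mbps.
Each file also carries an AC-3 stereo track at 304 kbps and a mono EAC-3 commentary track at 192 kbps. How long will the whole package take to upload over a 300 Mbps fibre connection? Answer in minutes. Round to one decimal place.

15.2 minutes

Audio total: 304 + 192 = 496 kbps = 0.496 Mbps.
sports highlight package: 10.186 Mbps × 780 s = 7945.1 Mb
Twitch VOD: 6.736 Mbps × 12960 s = 87298.6 Mb
feature film: 18.996 Mbps × 8880 s = 168684.5 Mb
music video: 24.936 Mbps × 418 s = 10423.2 Mb
Total: 274351.4 Mb = 34293.9 MB.
At 300 Mbps: 274351.4 / 300 = 915 s ≈ 15.2 minutes.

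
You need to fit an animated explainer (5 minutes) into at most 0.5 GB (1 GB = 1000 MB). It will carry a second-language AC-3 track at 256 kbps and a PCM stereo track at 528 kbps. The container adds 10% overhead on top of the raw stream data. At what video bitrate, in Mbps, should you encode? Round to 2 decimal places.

11.34 Mbps

Budget: 0.5 GB = 4000.0 Mb.
Stream payload after overhead: 4000.0 / 1.10 = 3636.4 Mb.
5 min = 300 s
Total bitrate budget: 3636.4 Mb / 300 s = 12.121 Mbps.
Audio total: 256 + 528 = 784 kbps = 0.784 Mbps.
Video: 12.121 − 0.784 = 11.337 Mbps.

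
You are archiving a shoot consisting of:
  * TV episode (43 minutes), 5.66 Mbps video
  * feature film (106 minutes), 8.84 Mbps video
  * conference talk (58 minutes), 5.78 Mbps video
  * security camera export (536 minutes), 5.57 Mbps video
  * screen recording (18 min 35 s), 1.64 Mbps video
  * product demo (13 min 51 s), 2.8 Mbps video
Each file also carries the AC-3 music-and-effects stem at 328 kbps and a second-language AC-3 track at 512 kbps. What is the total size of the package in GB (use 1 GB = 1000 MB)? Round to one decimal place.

39.2 GB

Audio total: 328 + 512 = 840 kbps = 0.840 Mbps.
TV episode: 6.500 Mbps × 2580 s = 16770.0 Mb
feature film: 9.680 Mbps × 6360 s = 61564.8 Mb
conference talk: 6.620 Mbps × 3480 s = 23037.6 Mb
security camera export: 6.410 Mbps × 32160 s = 206145.6 Mb
screen recording: 2.480 Mbps × 1115 s = 2765.2 Mb
product demo: 3.640 Mbps × 831 s = 3024.8 Mb
Total: 313308.0 Mb = 39163.5 MB.
= 39.16 GB.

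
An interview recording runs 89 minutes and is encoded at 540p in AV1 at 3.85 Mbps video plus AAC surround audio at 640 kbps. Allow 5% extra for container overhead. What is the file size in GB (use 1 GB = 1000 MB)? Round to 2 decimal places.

89 min = 5340 s
Audio: 640 kbps = 0.640 Mbps.
Total bitrate: 3.85 + 0.640 = 4.490 Mbps.
Stream data: 4.490 Mbps × 5340 s = 23976.6 Mb.
With 5% container overhead: ×1.05.
25,175 Mb ÷ 8 = 3,147 MB → 3.147 GB.

3.15 GB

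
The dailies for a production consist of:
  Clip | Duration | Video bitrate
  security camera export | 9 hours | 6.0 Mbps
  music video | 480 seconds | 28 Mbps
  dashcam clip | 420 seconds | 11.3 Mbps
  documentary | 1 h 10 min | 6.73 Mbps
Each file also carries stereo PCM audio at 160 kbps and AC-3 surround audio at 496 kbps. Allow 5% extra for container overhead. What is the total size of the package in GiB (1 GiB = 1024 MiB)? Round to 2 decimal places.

32.45 GiB

Audio total: 160 + 496 = 656 kbps = 0.656 Mbps.
security camera export: 6.656 Mbps × 32400 s × 1.05 = 226437.1 Mb
music video: 28.656 Mbps × 480 s × 1.05 = 14442.6 Mb
dashcam clip: 11.956 Mbps × 420 s × 1.05 = 5272.6 Mb
documentary: 7.386 Mbps × 4200 s × 1.05 = 32572.3 Mb
Total: 278724.6 Mb = 34840.6 MB.
= 32.45 GiB.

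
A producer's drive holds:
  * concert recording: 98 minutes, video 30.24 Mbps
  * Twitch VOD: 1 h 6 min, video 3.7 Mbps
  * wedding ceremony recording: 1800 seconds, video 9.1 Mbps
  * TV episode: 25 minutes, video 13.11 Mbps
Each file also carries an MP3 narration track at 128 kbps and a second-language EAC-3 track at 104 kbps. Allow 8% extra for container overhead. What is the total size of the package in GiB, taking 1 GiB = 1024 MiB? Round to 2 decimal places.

Audio total: 128 + 104 = 232 kbps = 0.232 Mbps.
concert recording: 30.472 Mbps × 5880 s × 1.08 = 193509.4 Mb
Twitch VOD: 3.932 Mbps × 3960 s × 1.08 = 16816.4 Mb
wedding ceremony recording: 9.332 Mbps × 1800 s × 1.08 = 18141.4 Mb
TV episode: 13.342 Mbps × 1500 s × 1.08 = 21614.0 Mb
Total: 250081.2 Mb = 31260.2 MB.
= 29.11 GiB.

29.11 GiB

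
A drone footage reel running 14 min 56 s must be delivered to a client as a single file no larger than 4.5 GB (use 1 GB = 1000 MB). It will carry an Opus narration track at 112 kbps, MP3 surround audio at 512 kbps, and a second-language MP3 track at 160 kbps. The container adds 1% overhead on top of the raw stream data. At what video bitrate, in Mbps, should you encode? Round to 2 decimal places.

39.00 Mbps

Budget: 4.5 GB = 36000.0 Mb.
Stream payload after overhead: 36000.0 / 1.01 = 35643.6 Mb.
14 min 56 s = 896 s
Total bitrate budget: 35643.6 Mb / 896 s = 39.781 Mbps.
Audio total: 112 + 512 + 160 = 784 kbps = 0.784 Mbps.
Video: 39.781 − 0.784 = 38.997 Mbps.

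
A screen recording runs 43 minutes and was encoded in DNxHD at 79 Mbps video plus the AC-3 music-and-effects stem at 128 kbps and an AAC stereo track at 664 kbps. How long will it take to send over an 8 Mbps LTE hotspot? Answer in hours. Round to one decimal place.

7.1 hours

43 min = 2580 s
Audio total: 128 + 664 = 792 kbps = 0.792 Mbps.
Total bitrate: 79.792 Mbps.
File: 79.792 Mbps × 2580 s = 205863.4 Mb.
At 8 Mbps: 205863.4 / 8 = 25732.9 s ≈ 7.15 hours.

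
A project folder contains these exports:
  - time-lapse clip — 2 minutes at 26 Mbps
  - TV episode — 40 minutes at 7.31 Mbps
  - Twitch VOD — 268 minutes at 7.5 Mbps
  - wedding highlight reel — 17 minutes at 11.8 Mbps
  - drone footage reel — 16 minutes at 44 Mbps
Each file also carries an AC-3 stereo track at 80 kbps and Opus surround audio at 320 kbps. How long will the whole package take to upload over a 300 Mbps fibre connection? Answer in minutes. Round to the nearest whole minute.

Audio total: 80 + 320 = 400 kbps = 0.400 Mbps.
time-lapse clip: 26.400 Mbps × 120 s = 3168.0 Mb
TV episode: 7.710 Mbps × 2400 s = 18504.0 Mb
Twitch VOD: 7.900 Mbps × 16080 s = 127032.0 Mb
wedding highlight reel: 12.200 Mbps × 1020 s = 12444.0 Mb
drone footage reel: 44.400 Mbps × 960 s = 42624.0 Mb
Total: 203772.0 Mb = 25471.5 MB.
At 300 Mbps: 203772.0 / 300 = 679 s ≈ 11.3 minutes.

11 minutes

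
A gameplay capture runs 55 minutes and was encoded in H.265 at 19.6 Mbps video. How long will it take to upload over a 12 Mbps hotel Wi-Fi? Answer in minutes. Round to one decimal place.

89.8 minutes

55 min = 3300 s
File: 19.600 Mbps × 3300 s = 64680.0 Mb.
At 12 Mbps: 64680.0 / 12 = 5390.0 s ≈ 89.8 minutes.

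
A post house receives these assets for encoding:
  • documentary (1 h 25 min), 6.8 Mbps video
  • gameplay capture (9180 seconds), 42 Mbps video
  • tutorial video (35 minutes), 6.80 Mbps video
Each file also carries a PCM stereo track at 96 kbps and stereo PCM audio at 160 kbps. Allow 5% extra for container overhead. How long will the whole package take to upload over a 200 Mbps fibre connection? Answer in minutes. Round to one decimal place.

Audio total: 96 + 160 = 256 kbps = 0.256 Mbps.
documentary: 7.056 Mbps × 5100 s × 1.05 = 37784.9 Mb
gameplay capture: 42.256 Mbps × 9180 s × 1.05 = 407305.6 Mb
tutorial video: 7.056 Mbps × 2100 s × 1.05 = 15558.5 Mb
Total: 460648.9 Mb = 57581.1 MB.
At 200 Mbps: 460648.9 / 200 = 2303 s ≈ 38.4 minutes.

38.4 minutes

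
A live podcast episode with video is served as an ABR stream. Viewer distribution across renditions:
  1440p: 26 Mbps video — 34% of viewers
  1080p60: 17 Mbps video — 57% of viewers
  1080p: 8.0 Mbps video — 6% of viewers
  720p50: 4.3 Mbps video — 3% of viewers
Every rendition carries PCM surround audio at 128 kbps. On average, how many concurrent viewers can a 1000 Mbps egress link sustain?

Audio: 128 kbps = 0.128 Mbps.
Average per-viewer bitrate: 0.34×26.128 + 0.57×17.128 + 0.06×8.128 + 0.03×4.428 = 19.267 Mbps.
1000 Mbps = 1,000 Mbps; 1,000 / 19.267 = 51.90 → 51.

51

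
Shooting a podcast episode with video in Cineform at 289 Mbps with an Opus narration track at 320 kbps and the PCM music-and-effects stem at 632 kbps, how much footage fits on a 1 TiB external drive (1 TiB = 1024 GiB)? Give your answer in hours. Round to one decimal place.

8.4 hours

Audio total: 320 + 632 = 952 kbps = 0.952 Mbps.
Total bitrate: 289 + 0.952 = 289.952 Mbps.
Capacity: 1 TiB = 8,796,093 Mb.
Recording time: 8,796,093 / 289.952 = 30,336 s ≈ 8.43 hours.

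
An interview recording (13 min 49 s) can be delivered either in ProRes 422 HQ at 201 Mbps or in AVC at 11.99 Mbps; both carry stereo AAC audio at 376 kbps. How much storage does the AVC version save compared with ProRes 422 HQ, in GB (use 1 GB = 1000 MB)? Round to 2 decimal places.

13 min 49 s = 829 s
Audio: 376 kbps = 0.376 Mbps.
ProRes 422 HQ: 201.376 Mbps × 829 s = 166940.7 Mb = 20.868 GB.
AVC: 12.366 Mbps × 829 s = 10251.4 Mb = 1.281 GB.
Saving: 20.868 − 1.281 = 19.586 GB.

19.59 GB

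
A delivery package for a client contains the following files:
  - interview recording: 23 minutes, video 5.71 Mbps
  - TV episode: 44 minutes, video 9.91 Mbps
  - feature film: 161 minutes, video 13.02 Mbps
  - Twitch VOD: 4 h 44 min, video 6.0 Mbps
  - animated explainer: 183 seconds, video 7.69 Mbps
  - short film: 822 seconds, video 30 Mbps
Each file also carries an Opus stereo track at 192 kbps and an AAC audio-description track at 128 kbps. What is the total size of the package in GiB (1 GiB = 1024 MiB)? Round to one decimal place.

Audio total: 192 + 128 = 320 kbps = 0.320 Mbps.
interview recording: 6.030 Mbps × 1380 s = 8321.4 Mb
TV episode: 10.230 Mbps × 2640 s = 27007.2 Mb
feature film: 13.340 Mbps × 9660 s = 128864.4 Mb
Twitch VOD: 6.320 Mbps × 17040 s = 107692.8 Mb
animated explainer: 8.010 Mbps × 183 s = 1465.8 Mb
short film: 30.320 Mbps × 822 s = 24923.0 Mb
Total: 298274.7 Mb = 37284.3 MB.
= 34.72 GiB.

34.7 GiB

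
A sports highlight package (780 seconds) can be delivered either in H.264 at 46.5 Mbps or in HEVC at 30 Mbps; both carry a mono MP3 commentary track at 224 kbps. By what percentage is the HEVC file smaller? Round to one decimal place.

35.3%

Audio: 224 kbps = 0.224 Mbps.
H.264: 46.724 Mbps × 780 s = 36444.7 Mb = 4.243 GiB.
HEVC: 30.224 Mbps × 780 s = 23574.7 Mb = 2.744 GiB.
Reduction: (1 − 2.744/4.243) × 100 = 35.31%.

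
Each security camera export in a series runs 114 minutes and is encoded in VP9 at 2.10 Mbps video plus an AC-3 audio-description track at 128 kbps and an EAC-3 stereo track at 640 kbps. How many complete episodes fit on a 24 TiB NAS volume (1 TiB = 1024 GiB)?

114 min = 6840 s
Audio total: 128 + 640 = 768 kbps = 0.768 Mbps.
Total bitrate: 2.868 Mbps.
Per item: 2.868 Mbps × 6840 s = 19,617 Mb = 2,452 MB.
Capacity: 24 TiB = 211,106,233 Mb; 10761.33 items → 10761 complete.

10761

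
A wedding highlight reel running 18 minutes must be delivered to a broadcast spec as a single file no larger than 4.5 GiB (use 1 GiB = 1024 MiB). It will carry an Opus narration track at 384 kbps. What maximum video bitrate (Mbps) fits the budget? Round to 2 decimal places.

Budget: 4.5 GiB = 38654.7 Mb.
18 min = 1080 s
Total bitrate budget: 38654.7 Mb / 1080 s = 35.791 Mbps.
Audio: 384 kbps = 0.384 Mbps.
Video: 35.791 − 0.384 = 35.407 Mbps.

35.41 Mbps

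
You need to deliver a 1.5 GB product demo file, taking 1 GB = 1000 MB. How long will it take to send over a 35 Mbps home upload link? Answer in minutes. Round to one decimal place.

5.7 minutes

File: 1.5 GB = 12000.0 Mb.
At 35 Mbps: 12000.0 / 35 = 342.9 s ≈ 5.71 minutes.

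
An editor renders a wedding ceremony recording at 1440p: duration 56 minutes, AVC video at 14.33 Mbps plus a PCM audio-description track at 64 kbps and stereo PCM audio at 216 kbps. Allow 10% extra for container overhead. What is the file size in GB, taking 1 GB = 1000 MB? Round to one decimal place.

6.7 GB

56 min = 3360 s
Audio total: 64 + 216 = 280 kbps = 0.280 Mbps.
Total bitrate: 14.33 + 0.280 = 14.610 Mbps.
Stream data: 14.610 Mbps × 3360 s = 49089.6 Mb.
With 10% container overhead: ×1.10.
53,999 Mb ÷ 8 = 6,750 MB → 6.750 GB.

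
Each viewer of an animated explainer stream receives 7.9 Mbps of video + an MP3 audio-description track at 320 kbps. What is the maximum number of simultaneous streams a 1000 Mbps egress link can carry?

Audio: 320 kbps = 0.320 Mbps.
Per-viewer media rate: 8.220 Mbps.
1000 Mbps = 1,000 Mbps; 1,000 / 8.220 = 121.65 → 121 viewers.

121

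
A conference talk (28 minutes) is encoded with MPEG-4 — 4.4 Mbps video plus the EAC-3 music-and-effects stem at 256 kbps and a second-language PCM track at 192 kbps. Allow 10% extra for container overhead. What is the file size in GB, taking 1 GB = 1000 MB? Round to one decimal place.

28 min = 1680 s
Audio total: 256 + 192 = 448 kbps = 0.448 Mbps.
Total bitrate: 4.4 + 0.448 = 4.848 Mbps.
Stream data: 4.848 Mbps × 1680 s = 8144.6 Mb.
With 10% container overhead: ×1.10.
8,959 Mb ÷ 8 = 1,120 MB → 1.120 GB.

1.1 GB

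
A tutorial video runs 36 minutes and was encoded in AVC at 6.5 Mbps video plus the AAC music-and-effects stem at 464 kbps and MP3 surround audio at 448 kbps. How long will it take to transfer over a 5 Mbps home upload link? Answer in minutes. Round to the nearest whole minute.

36 min = 2160 s
Audio total: 464 + 448 = 912 kbps = 0.912 Mbps.
Total bitrate: 7.412 Mbps.
File: 7.412 Mbps × 2160 s = 16009.9 Mb.
At 5 Mbps: 16009.9 / 5 = 3202.0 s ≈ 53.4 minutes.

53 minutes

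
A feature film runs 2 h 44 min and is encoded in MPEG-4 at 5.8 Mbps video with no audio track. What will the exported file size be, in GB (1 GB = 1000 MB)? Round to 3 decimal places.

2 h 44 min = 164 min = 9840 s
Total bitrate: 5.8 Mbps.
Stream data: 5.800 Mbps × 9840 s = 57072.0 Mb.
57,072 Mb ÷ 8 = 7,134 MB → 7.134 GB.

7.134 GB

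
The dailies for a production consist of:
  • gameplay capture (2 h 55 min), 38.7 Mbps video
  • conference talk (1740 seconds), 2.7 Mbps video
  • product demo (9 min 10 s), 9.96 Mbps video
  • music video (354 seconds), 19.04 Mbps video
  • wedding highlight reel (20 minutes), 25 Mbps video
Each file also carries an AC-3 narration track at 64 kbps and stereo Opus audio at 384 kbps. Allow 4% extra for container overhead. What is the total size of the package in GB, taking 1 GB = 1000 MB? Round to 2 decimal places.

Audio total: 64 + 384 = 448 kbps = 0.448 Mbps.
gameplay capture: 39.148 Mbps × 10500 s × 1.04 = 427496.2 Mb
conference talk: 3.148 Mbps × 1740 s × 1.04 = 5696.6 Mb
product demo: 10.408 Mbps × 550 s × 1.04 = 5953.4 Mb
music video: 19.488 Mbps × 354 s × 1.04 = 7174.7 Mb
wedding highlight reel: 25.448 Mbps × 1200 s × 1.04 = 31759.1 Mb
Total: 478080.0 Mb = 59760.0 MB.
= 59.76 GB.

59.76 GB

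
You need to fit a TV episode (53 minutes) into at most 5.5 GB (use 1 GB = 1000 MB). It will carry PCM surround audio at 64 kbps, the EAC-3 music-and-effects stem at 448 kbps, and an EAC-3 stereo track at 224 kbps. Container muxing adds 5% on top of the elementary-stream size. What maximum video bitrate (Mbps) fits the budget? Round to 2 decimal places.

Budget: 5.5 GB = 44000.0 Mb.
Stream payload after overhead: 44000.0 / 1.05 = 41904.8 Mb.
53 min = 3180 s
Total bitrate budget: 41904.8 Mb / 3180 s = 13.178 Mbps.
Audio total: 64 + 448 + 224 = 736 kbps = 0.736 Mbps.
Video: 13.178 − 0.736 = 12.442 Mbps.

12.44 Mbps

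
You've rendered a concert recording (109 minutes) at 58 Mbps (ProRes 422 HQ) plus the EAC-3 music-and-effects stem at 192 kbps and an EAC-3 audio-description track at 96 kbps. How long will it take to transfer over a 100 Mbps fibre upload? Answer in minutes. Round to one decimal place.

109 min = 6540 s
Audio total: 192 + 96 = 288 kbps = 0.288 Mbps.
Total bitrate: 58.288 Mbps.
File: 58.288 Mbps × 6540 s = 381203.5 Mb.
At 100 Mbps: 381203.5 / 100 = 3812.0 s ≈ 63.5 minutes.

63.5 minutes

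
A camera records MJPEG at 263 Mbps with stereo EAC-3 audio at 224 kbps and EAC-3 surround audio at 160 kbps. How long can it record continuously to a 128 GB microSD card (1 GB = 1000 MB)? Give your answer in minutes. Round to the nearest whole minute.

Audio total: 224 + 160 = 384 kbps = 0.384 Mbps.
Total bitrate: 263 + 0.384 = 263.384 Mbps.
Capacity: 128 GB = 1,024,000 Mb.
Recording time: 1,024,000 / 263.384 = 3,888 s ≈ 64.8 minutes.

65 minutes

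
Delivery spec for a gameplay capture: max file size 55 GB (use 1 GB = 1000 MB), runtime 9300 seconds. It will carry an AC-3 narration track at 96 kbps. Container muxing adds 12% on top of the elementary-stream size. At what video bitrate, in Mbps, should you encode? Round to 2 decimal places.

Budget: 55 GB = 440000.0 Mb.
Stream payload after overhead: 440000.0 / 1.12 = 392857.1 Mb.
Total bitrate budget: 392857.1 Mb / 9300 s = 42.243 Mbps.
Audio: 96 kbps = 0.096 Mbps.
Video: 42.243 − 0.096 = 42.147 Mbps.

42.15 Mbps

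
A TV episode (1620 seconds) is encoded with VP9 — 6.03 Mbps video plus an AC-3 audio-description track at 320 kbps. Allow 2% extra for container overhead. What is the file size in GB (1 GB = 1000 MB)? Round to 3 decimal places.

Audio: 320 kbps = 0.320 Mbps.
Total bitrate: 6.03 + 0.320 = 6.350 Mbps.
Stream data: 6.350 Mbps × 1620 s = 10287.0 Mb.
With 2% container overhead: ×1.02.
10,493 Mb ÷ 8 = 1,312 MB → 1.312 GB.

1.312 GB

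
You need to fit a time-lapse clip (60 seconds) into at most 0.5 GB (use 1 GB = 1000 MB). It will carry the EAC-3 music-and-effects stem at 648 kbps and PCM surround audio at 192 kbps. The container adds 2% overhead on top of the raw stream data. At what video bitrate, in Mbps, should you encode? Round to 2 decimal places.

64.52 Mbps

Budget: 0.5 GB = 4000.0 Mb.
Stream payload after overhead: 4000.0 / 1.02 = 3921.6 Mb.
Total bitrate budget: 3921.6 Mb / 60 s = 65.359 Mbps.
Audio total: 648 + 192 = 840 kbps = 0.840 Mbps.
Video: 65.359 − 0.840 = 64.519 Mbps.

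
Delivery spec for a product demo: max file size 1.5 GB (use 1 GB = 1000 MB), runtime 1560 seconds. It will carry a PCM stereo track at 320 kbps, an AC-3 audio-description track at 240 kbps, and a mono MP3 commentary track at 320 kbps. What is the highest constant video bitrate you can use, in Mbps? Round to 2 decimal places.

6.81 Mbps

Budget: 1.5 GB = 12000.0 Mb.
Total bitrate budget: 12000.0 Mb / 1560 s = 7.692 Mbps.
Audio total: 320 + 240 + 320 = 880 kbps = 0.880 Mbps.
Video: 7.692 − 0.880 = 6.812 Mbps.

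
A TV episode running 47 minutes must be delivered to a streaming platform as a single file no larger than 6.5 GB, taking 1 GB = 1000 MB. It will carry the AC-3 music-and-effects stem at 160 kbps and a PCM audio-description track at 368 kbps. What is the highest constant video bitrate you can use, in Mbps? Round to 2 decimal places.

Budget: 6.5 GB = 52000.0 Mb.
47 min = 2820 s
Total bitrate budget: 52000.0 Mb / 2820 s = 18.440 Mbps.
Audio total: 160 + 368 = 528 kbps = 0.528 Mbps.
Video: 18.440 − 0.528 = 17.912 Mbps.

17.91 Mbps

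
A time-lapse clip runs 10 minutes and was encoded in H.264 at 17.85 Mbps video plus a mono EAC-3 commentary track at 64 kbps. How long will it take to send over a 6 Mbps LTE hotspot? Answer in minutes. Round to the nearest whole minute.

30 minutes

10 min = 600 s
Audio: 64 kbps = 0.064 Mbps.
Total bitrate: 17.914 Mbps.
File: 17.914 Mbps × 600 s = 10748.4 Mb.
At 6 Mbps: 10748.4 / 6 = 1791.4 s ≈ 29.9 minutes.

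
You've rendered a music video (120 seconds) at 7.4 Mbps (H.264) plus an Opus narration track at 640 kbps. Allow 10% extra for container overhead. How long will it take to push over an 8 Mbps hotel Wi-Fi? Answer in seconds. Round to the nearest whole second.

Audio: 640 kbps = 0.640 Mbps.
Total bitrate: 8.040 Mbps.
File: 8.040 Mbps × 120 s = 964.8 Mb.
With 10% container overhead: ×1.10. → 1061.3 Mb.
At 8 Mbps: 1061.3 / 8 = 132.7 s ≈ 133 seconds.

133 seconds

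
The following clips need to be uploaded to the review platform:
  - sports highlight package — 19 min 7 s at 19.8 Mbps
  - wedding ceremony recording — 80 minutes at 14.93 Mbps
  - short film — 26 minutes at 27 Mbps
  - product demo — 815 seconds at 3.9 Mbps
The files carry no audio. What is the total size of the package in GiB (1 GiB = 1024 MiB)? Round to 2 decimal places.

16.26 GiB

sports highlight package: 19.800 Mbps × 1147 s = 22710.6 Mb
wedding ceremony recording: 14.930 Mbps × 4800 s = 71664.0 Mb
short film: 27.000 Mbps × 1560 s = 42120.0 Mb
product demo: 3.900 Mbps × 815 s = 3178.5 Mb
Total: 139673.1 Mb = 17459.1 MB.
= 16.26 GiB.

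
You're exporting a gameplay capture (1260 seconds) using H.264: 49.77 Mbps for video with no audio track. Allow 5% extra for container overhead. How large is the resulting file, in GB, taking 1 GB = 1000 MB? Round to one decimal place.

Total bitrate: 49.77 Mbps.
Stream data: 49.770 Mbps × 1260 s = 62710.2 Mb.
With 5% container overhead: ×1.05.
65,846 Mb ÷ 8 = 8,231 MB → 8.231 GB.

8.2 GB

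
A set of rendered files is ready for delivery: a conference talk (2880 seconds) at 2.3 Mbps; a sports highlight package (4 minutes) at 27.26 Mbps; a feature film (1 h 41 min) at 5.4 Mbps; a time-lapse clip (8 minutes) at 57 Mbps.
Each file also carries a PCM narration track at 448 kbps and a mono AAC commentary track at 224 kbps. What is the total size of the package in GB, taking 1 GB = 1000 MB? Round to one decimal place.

Audio total: 448 + 224 = 672 kbps = 0.672 Mbps.
conference talk: 2.972 Mbps × 2880 s = 8559.4 Mb
sports highlight package: 27.932 Mbps × 240 s = 6703.7 Mb
feature film: 6.072 Mbps × 6060 s = 36796.3 Mb
time-lapse clip: 57.672 Mbps × 480 s = 27682.6 Mb
Total: 79741.9 Mb = 9967.7 MB.
= 9.968 GB.

10.0 GB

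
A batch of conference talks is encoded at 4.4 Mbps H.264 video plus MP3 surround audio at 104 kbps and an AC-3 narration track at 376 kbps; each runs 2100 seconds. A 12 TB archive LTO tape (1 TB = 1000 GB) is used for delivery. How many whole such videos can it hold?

Audio total: 104 + 376 = 480 kbps = 0.480 Mbps.
Total bitrate: 4.880 Mbps.
Per item: 4.880 Mbps × 2100 s = 10,248 Mb = 1,281 MB.
Capacity: 12 TB = 96,000,000 Mb; 9367.68 items → 9367 complete.

9367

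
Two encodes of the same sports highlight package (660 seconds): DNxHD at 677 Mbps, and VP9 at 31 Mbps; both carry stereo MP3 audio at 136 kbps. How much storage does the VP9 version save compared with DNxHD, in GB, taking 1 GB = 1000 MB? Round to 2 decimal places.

53.30 GB

Audio: 136 kbps = 0.136 Mbps.
DNxHD: 677.136 Mbps × 660 s = 446909.8 Mb = 55.864 GB.
VP9: 31.136 Mbps × 660 s = 20549.8 Mb = 2.569 GB.
Saving: 55.864 − 2.569 = 53.295 GB.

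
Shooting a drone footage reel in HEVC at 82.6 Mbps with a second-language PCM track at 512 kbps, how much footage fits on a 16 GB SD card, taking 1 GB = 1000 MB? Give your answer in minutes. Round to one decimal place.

25.7 minutes

Audio: 512 kbps = 0.512 Mbps.
Total bitrate: 82.6 + 0.512 = 83.112 Mbps.
Capacity: 16 GB = 128,000 Mb.
Recording time: 128,000 / 83.112 = 1,540 s ≈ 25.7 minutes.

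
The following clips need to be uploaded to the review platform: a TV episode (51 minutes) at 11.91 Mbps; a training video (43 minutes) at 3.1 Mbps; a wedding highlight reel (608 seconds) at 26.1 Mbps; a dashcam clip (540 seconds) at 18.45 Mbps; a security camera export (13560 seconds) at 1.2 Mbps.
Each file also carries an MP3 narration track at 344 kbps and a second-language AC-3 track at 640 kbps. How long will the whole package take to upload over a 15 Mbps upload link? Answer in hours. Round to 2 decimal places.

Audio total: 344 + 640 = 984 kbps = 0.984 Mbps.
TV episode: 12.894 Mbps × 3060 s = 39455.6 Mb
training video: 4.084 Mbps × 2580 s = 10536.7 Mb
wedding highlight reel: 27.084 Mbps × 608 s = 16467.1 Mb
dashcam clip: 19.434 Mbps × 540 s = 10494.4 Mb
security camera export: 2.184 Mbps × 13560 s = 29615.0 Mb
Total: 106568.8 Mb = 13321.1 MB.
At 15 Mbps: 106568.8 / 15 = 7105 s ≈ 1.97 hours.

1.97 hours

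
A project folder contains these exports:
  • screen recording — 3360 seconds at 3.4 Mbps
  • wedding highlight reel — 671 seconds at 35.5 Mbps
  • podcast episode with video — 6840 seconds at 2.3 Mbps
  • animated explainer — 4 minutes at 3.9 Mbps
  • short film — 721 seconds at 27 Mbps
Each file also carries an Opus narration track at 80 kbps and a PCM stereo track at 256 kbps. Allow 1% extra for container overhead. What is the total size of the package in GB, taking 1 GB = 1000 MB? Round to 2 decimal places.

Audio total: 80 + 256 = 336 kbps = 0.336 Mbps.
screen recording: 3.736 Mbps × 3360 s × 1.01 = 12678.5 Mb
wedding highlight reel: 35.836 Mbps × 671 s × 1.01 = 24286.4 Mb
podcast episode with video: 2.636 Mbps × 6840 s × 1.01 = 18210.5 Mb
animated explainer: 4.236 Mbps × 240 s × 1.01 = 1026.8 Mb
short film: 27.336 Mbps × 721 s × 1.01 = 19906.3 Mb
Total: 76108.6 Mb = 9513.6 MB.
= 9.514 GB.

9.51 GB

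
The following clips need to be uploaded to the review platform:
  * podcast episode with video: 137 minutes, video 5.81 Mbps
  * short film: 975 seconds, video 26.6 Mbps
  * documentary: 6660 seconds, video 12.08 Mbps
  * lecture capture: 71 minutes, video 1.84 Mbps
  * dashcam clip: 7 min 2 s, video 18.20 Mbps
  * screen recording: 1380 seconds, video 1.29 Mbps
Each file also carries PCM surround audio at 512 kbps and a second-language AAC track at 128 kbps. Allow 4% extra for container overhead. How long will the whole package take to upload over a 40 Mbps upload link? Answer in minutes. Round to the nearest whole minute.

80 minutes

Audio total: 512 + 128 = 640 kbps = 0.640 Mbps.
podcast episode with video: 6.450 Mbps × 8220 s × 1.04 = 55139.8 Mb
short film: 27.240 Mbps × 975 s × 1.04 = 27621.4 Mb
documentary: 12.720 Mbps × 6660 s × 1.04 = 88103.8 Mb
lecture capture: 2.480 Mbps × 4260 s × 1.04 = 10987.4 Mb
dashcam clip: 18.840 Mbps × 422 s × 1.04 = 8268.5 Mb
screen recording: 1.930 Mbps × 1380 s × 1.04 = 2769.9 Mb
Total: 192890.8 Mb = 24111.3 MB.
At 40 Mbps: 192890.8 / 40 = 4822 s ≈ 80.4 minutes.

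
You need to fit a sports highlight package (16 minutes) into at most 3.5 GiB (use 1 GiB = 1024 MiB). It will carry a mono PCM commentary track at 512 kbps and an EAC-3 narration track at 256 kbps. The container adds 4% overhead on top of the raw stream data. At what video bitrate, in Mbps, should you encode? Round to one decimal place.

29.3 Mbps

Budget: 3.5 GiB = 30064.8 Mb.
Stream payload after overhead: 30064.8 / 1.04 = 28908.4 Mb.
16 min = 960 s
Total bitrate budget: 28908.4 Mb / 960 s = 30.113 Mbps.
Audio total: 512 + 256 = 768 kbps = 0.768 Mbps.
Video: 30.113 − 0.768 = 29.345 Mbps.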